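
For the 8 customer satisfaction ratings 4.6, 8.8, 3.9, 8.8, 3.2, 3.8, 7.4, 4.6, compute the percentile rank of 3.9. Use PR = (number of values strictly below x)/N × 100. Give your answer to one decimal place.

25.0

N = 8.
Strictly below 3.9: 2. Equal to 3.9: 1.
PR = 2/8 × 100 = 25.0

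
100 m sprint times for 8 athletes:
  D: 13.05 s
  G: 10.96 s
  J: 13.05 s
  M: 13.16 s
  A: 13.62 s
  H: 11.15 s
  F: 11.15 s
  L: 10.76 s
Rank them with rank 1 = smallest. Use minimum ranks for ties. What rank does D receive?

Sorted (ascending): 10.76, 10.96, 11.15, 11.15, 13.05, 13.05, 13.16, 13.62
The 2 values of 11.15 occupy positions 3–4 → each gets rank 3.
The 2 values of 13.05 occupy positions 5–6 → each gets rank 5.
D has value 13.05 s → rank 5.

5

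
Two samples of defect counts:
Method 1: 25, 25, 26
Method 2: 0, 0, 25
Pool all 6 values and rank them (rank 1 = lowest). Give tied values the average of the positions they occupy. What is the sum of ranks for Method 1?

14

Sorted (ascending): 0, 0, 25, 25, 25, 26
The 2 values of 0 occupy positions 1–2 → average rank (1+2)/2 = 1.5.
The 3 values of 25 occupy positions 3–5 → average rank 4.
Method 1 values → pooled ranks: 25→4, 25→4, 26→6
Rank sum = 4 + 4 + 6 = 14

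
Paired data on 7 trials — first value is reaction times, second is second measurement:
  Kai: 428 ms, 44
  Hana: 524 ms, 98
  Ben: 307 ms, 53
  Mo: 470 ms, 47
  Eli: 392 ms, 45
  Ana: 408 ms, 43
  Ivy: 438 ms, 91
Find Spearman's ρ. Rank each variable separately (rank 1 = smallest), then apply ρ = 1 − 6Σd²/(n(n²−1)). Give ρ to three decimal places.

0.464

Ranks of variable 1: 4, 7, 1, 6, 2, 3, 5
Ranks of variable 2: 2, 7, 5, 4, 3, 1, 6
d = r₁ − r₂: 2, 0, -4, 2, -1, 2, -1
d²: 4, 0, 16, 4, 1, 4, 1; Σd² = 30
ρ = 1 − 6·30/(7·48) = 1 − 180/336 = 0.464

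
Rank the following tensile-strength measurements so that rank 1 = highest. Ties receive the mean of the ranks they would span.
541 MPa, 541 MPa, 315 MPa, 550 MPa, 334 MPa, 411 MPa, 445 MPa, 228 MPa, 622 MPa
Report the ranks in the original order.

Sorted (descending): 622, 550, 541, 541, 445, 411, 334, 315, 228
The 2 values of 541 occupy positions 3–4 → average rank (3+4)/2 = 3.5.

3.5, 3.5, 8, 2, 7, 6, 5, 9, 1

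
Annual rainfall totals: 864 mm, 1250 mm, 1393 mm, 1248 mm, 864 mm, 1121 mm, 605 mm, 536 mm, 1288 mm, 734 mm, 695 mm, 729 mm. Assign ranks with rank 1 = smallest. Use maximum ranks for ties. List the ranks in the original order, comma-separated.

Sorted (ascending): 536, 605, 695, 729, 734, 864, 864, 1121, 1248, 1250, 1288, 1393
The 2 values of 864 occupy positions 6–7 → each gets rank 7.

7, 10, 12, 9, 7, 8, 2, 1, 11, 5, 3, 4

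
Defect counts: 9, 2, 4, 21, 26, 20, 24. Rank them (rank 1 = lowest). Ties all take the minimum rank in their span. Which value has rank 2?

4

Sorted (ascending): 2, 4, 9, 20, 21, 24, 26
No ties — each value takes its position as its rank.
Rank 2 → value 4.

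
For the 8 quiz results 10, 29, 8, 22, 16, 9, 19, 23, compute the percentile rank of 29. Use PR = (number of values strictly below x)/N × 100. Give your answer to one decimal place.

87.5

N = 8.
Strictly below 29: 7. Equal to 29: 1.
PR = 7/8 × 100 = 87.5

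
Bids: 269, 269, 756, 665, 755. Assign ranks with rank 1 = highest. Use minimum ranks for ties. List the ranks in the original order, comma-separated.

Sorted (descending): 756, 755, 665, 269, 269
The 2 values of 269 occupy positions 4–5 → each gets rank 4.

4, 4, 1, 3, 2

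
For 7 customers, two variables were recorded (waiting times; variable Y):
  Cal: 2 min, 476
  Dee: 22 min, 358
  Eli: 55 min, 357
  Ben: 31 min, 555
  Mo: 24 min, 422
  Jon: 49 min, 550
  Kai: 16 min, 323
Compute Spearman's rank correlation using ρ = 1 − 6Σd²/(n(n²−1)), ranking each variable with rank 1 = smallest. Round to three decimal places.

0.179

Ranks of variable 1: 1, 3, 7, 5, 4, 6, 2
Ranks of variable 2: 5, 3, 2, 7, 4, 6, 1
d = r₁ − r₂: -4, 0, 5, -2, 0, 0, 1
d²: 16, 0, 25, 4, 0, 0, 1; Σd² = 46
ρ = 1 − 6·46/(7·48) = 1 − 276/336 = 0.179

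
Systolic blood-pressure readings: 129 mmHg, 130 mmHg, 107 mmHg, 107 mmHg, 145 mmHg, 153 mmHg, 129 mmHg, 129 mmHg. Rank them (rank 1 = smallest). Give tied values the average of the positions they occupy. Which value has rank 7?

Sorted (ascending): 107, 107, 129, 129, 129, 130, 145, 153
The 2 values of 107 occupy positions 1–2 → average rank (1+2)/2 = 1.5.
The 3 values of 129 occupy positions 3–5 → average rank 4.
Rank 7 → value 145.

145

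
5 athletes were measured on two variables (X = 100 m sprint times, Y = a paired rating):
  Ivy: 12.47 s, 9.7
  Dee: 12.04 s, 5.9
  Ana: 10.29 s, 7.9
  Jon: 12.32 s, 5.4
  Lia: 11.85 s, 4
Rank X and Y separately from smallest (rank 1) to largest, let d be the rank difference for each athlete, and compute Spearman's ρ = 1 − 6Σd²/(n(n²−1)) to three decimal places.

0.300

Ranks of variable 1: 5, 3, 1, 4, 2
Ranks of variable 2: 5, 3, 4, 2, 1
d = r₁ − r₂: 0, 0, -3, 2, 1
d²: 0, 0, 9, 4, 1; Σd² = 14
ρ = 1 − 6·14/(5·24) = 1 − 84/120 = 0.300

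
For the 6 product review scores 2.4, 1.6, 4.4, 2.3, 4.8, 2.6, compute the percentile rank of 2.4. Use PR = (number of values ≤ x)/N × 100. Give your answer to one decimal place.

50.0

N = 6.
Strictly below 2.4: 2. Equal to 2.4: 1.
PR = 3/6 × 100 = 50.0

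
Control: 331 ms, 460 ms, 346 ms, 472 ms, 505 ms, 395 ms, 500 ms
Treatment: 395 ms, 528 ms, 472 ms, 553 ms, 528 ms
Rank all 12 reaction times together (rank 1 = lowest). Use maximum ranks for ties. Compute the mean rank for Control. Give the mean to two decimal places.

Sorted (ascending): 331, 346, 395, 395, 460, 472, 472, 500, 505, 528, 528, 553
The 2 values of 395 occupy positions 3–4 → each gets rank 4.
The 2 values of 472 occupy positions 6–7 → each gets rank 7.
The 2 values of 528 occupy positions 10–11 → each gets rank 11.
Control values → pooled ranks: 331→1, 460→5, 346→2, 472→7, 505→9, 395→4, 500→8
Mean rank = (1 + 5 + 2 + 7 + 9 + 4 + 8) / 7 = 5.14

5.14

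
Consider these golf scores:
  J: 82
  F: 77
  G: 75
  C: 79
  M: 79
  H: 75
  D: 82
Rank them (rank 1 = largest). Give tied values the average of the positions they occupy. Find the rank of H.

6.5

Sorted (descending): 82, 82, 79, 79, 77, 75, 75
The 2 values of 82 occupy positions 1–2 → average rank (1+2)/2 = 1.5.
The 2 values of 79 occupy positions 3–4 → average rank (3+4)/2 = 3.5.
The 2 values of 75 occupy positions 6–7 → average rank (6+7)/2 = 6.5.
H has value 75 → rank 6.5.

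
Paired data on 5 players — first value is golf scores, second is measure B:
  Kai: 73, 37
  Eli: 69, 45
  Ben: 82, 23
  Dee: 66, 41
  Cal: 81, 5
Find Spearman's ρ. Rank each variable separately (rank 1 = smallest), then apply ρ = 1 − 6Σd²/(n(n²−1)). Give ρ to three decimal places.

-0.800

Ranks of variable 1: 3, 2, 5, 1, 4
Ranks of variable 2: 3, 5, 2, 4, 1
d = r₁ − r₂: 0, -3, 3, -3, 3
d²: 0, 9, 9, 9, 9; Σd² = 36
ρ = 1 − 6·36/(5·24) = 1 − 216/120 = -0.800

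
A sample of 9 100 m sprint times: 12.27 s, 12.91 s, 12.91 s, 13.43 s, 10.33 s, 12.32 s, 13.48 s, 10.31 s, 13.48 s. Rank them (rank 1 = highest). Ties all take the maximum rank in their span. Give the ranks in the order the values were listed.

7, 5, 5, 3, 8, 6, 2, 9, 2

Sorted (descending): 13.48, 13.48, 13.43, 12.91, 12.91, 12.32, 12.27, 10.33, 10.31
The 2 values of 13.48 occupy positions 1–2 → each gets rank 2.
The 2 values of 12.91 occupy positions 4–5 → each gets rank 5.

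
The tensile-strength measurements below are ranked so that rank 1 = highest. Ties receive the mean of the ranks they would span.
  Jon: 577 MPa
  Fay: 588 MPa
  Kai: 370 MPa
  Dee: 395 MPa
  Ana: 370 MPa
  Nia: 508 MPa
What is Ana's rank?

5.5

Sorted (descending): 588, 577, 508, 395, 370, 370
The 2 values of 370 occupy positions 5–6 → average rank (5+6)/2 = 5.5.
Ana has value 370 MPa → rank 5.5.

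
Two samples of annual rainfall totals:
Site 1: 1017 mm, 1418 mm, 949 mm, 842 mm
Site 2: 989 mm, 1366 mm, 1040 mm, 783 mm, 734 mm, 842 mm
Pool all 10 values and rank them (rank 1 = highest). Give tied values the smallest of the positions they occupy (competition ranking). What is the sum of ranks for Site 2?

Sorted (descending): 1418, 1366, 1040, 1017, 989, 949, 842, 842, 783, 734
The 2 values of 842 occupy positions 7–8 → each gets rank 7.
Site 2 values → pooled ranks: 989→5, 1366→2, 1040→3, 783→9, 734→10, 842→7
Rank sum = 5 + 2 + 3 + 9 + 10 + 7 = 36

36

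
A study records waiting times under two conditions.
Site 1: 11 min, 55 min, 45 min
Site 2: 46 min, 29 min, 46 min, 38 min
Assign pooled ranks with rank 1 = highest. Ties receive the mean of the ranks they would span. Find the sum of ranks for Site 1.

12

Sorted (descending): 55, 46, 46, 45, 38, 29, 11
The 2 values of 46 occupy positions 2–3 → average rank (2+3)/2 = 2.5.
Site 1 values → pooled ranks: 11→7, 55→1, 45→4
Rank sum = 7 + 1 + 4 = 12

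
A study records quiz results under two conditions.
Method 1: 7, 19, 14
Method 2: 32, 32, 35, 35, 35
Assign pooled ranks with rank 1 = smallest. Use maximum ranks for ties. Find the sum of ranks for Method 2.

Sorted (ascending): 7, 14, 19, 32, 32, 35, 35, 35
The 2 values of 32 occupy positions 4–5 → each gets rank 5.
The 3 values of 35 occupy positions 6–8 → each gets rank 8.
Method 2 values → pooled ranks: 32→5, 32→5, 35→8, 35→8, 35→8
Rank sum = 5 + 5 + 8 + 8 + 8 = 34

34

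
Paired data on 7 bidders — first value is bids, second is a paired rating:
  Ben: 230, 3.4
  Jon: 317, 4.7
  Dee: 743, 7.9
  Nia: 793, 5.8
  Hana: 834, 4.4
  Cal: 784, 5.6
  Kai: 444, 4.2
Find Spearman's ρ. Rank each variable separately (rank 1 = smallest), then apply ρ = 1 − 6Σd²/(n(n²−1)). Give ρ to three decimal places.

0.464

Ranks of variable 1: 1, 2, 4, 6, 7, 5, 3
Ranks of variable 2: 1, 4, 7, 6, 3, 5, 2
d = r₁ − r₂: 0, -2, -3, 0, 4, 0, 1
d²: 0, 4, 9, 0, 16, 0, 1; Σd² = 30
ρ = 1 − 6·30/(7·48) = 1 − 180/336 = 0.464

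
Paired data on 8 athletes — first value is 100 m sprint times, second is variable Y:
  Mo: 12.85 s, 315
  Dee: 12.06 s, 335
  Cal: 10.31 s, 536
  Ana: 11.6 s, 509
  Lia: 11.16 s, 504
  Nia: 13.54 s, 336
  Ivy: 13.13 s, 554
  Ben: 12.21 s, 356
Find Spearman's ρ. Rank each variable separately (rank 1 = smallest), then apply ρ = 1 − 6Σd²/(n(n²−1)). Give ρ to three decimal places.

Ranks of variable 1: 6, 4, 1, 3, 2, 8, 7, 5
Ranks of variable 2: 1, 2, 7, 6, 5, 3, 8, 4
d = r₁ − r₂: 5, 2, -6, -3, -3, 5, -1, 1
d²: 25, 4, 36, 9, 9, 25, 1, 1; Σd² = 110
ρ = 1 − 6·110/(8·63) = 1 − 660/504 = -0.310

-0.310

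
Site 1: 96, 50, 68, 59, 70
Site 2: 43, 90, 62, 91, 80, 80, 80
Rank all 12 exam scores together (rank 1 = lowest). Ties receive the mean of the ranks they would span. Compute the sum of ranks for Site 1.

28

Sorted (ascending): 43, 50, 59, 62, 68, 70, 80, 80, 80, 90, 91, 96
The 3 values of 80 occupy positions 7–9 → average rank 8.
Site 1 values → pooled ranks: 96→12, 50→2, 68→5, 59→3, 70→6
Rank sum = 12 + 2 + 5 + 3 + 6 = 28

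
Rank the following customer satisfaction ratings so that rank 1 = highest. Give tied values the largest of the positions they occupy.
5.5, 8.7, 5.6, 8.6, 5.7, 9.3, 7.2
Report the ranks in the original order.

Sorted (descending): 9.3, 8.7, 8.6, 7.2, 5.7, 5.6, 5.5
No ties — each value takes its position as its rank.

7, 2, 6, 3, 5, 1, 4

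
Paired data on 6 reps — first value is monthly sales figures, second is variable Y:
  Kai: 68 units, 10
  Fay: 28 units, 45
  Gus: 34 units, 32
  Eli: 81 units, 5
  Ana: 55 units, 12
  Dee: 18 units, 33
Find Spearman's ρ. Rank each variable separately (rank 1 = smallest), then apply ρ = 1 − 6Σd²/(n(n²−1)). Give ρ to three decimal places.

-0.943

Ranks of variable 1: 5, 2, 3, 6, 4, 1
Ranks of variable 2: 2, 6, 4, 1, 3, 5
d = r₁ − r₂: 3, -4, -1, 5, 1, -4
d²: 9, 16, 1, 25, 1, 16; Σd² = 68
ρ = 1 − 6·68/(6·35) = 1 − 408/210 = -0.943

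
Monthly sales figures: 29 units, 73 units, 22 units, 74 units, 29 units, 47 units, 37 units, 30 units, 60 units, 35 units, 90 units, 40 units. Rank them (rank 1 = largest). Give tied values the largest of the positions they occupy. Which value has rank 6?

Sorted (descending): 90, 74, 73, 60, 47, 40, 37, 35, 30, 29, 29, 22
The 2 values of 29 occupy positions 10–11 → each gets rank 11.
Rank 6 → value 40.

40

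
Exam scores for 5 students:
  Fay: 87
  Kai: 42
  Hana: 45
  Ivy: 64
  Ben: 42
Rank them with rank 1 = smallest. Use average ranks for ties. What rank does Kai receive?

1.5

Sorted (ascending): 42, 42, 45, 64, 87
The 2 values of 42 occupy positions 1–2 → average rank (1+2)/2 = 1.5.
Kai has value 42 → rank 1.5.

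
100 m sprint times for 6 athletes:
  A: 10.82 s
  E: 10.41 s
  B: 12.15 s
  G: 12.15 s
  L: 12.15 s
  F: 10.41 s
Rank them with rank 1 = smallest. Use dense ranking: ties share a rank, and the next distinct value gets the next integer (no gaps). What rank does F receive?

1

Sorted (ascending): 10.41, 10.41, 10.82, 12.15, 12.15, 12.15
The 2 values of 10.41 share dense rank 1.
The 3 values of 12.15 share dense rank 3.
Remaining distinct values take the next consecutive integers.
F has value 10.41 s → rank 1.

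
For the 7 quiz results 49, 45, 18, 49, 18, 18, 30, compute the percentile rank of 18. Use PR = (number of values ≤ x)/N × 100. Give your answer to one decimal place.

N = 7.
Strictly below 18: 0. Equal to 18: 3.
PR = 3/7 × 100 = 42.9

42.9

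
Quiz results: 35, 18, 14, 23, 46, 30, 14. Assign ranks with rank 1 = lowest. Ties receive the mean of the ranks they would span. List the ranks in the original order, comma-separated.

6, 3, 1.5, 4, 7, 5, 1.5

Sorted (ascending): 14, 14, 18, 23, 30, 35, 46
The 2 values of 14 occupy positions 1–2 → average rank (1+2)/2 = 1.5.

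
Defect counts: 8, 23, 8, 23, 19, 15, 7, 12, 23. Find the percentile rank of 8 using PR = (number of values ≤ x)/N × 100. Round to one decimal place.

33.3

N = 9.
Strictly below 8: 1. Equal to 8: 2.
PR = 3/9 × 100 = 33.3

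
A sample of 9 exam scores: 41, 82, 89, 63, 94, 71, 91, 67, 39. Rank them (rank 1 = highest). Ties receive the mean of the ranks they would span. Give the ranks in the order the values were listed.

Sorted (descending): 94, 91, 89, 82, 71, 67, 63, 41, 39
No ties — each value takes its position as its rank.

8, 4, 3, 7, 1, 5, 2, 6, 9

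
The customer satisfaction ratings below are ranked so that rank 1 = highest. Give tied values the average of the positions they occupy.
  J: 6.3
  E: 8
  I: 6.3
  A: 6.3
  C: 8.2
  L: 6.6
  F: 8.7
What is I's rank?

6

Sorted (descending): 8.7, 8.2, 8, 6.6, 6.3, 6.3, 6.3
The 3 values of 6.3 occupy positions 5–7 → average rank 6.
I has value 6.3 → rank 6.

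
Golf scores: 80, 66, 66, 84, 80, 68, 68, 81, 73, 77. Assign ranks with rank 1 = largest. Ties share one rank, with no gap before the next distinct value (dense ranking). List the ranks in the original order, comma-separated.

3, 7, 7, 1, 3, 6, 6, 2, 5, 4

Sorted (descending): 84, 81, 80, 80, 77, 73, 68, 68, 66, 66
The 2 values of 80 share dense rank 3.
The 2 values of 68 share dense rank 6.
The 2 values of 66 share dense rank 7.
Remaining distinct values take the next consecutive integers.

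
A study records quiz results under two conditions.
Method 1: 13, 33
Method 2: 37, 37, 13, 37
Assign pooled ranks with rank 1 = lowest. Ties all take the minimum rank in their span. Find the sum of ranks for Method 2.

13

Sorted (ascending): 13, 13, 33, 37, 37, 37
The 2 values of 13 occupy positions 1–2 → each gets rank 1.
The 3 values of 37 occupy positions 4–6 → each gets rank 4.
Method 2 values → pooled ranks: 37→4, 37→4, 13→1, 37→4
Rank sum = 4 + 4 + 1 + 4 = 13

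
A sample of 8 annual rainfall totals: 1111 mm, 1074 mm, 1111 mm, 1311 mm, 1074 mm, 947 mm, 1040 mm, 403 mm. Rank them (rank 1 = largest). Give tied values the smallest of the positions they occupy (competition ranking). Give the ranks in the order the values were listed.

2, 4, 2, 1, 4, 7, 6, 8

Sorted (descending): 1311, 1111, 1111, 1074, 1074, 1040, 947, 403
The 2 values of 1111 occupy positions 2–3 → each gets rank 2.
The 2 values of 1074 occupy positions 4–5 → each gets rank 4.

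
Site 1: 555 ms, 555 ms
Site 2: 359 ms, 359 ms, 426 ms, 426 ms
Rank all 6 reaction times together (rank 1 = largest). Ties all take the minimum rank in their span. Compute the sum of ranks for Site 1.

2

Sorted (descending): 555, 555, 426, 426, 359, 359
The 2 values of 555 occupy positions 1–2 → each gets rank 1.
The 2 values of 426 occupy positions 3–4 → each gets rank 3.
The 2 values of 359 occupy positions 5–6 → each gets rank 5.
Site 1 values → pooled ranks: 555→1, 555→1
Rank sum = 1 + 1 = 2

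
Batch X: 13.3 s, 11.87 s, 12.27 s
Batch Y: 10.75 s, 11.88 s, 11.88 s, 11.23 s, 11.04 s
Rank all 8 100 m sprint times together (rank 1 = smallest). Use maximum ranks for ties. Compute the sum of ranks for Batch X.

19

Sorted (ascending): 10.75, 11.04, 11.23, 11.87, 11.88, 11.88, 12.27, 13.3
The 2 values of 11.88 occupy positions 5–6 → each gets rank 6.
Batch X values → pooled ranks: 13.3→8, 11.87→4, 12.27→7
Rank sum = 8 + 4 + 7 = 19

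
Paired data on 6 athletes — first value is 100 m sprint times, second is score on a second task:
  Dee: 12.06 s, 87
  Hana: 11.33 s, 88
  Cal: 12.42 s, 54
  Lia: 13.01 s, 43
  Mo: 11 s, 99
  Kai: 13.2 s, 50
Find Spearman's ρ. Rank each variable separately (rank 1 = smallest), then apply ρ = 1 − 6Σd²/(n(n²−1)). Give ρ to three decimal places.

Ranks of variable 1: 3, 2, 4, 5, 1, 6
Ranks of variable 2: 4, 5, 3, 1, 6, 2
d = r₁ − r₂: -1, -3, 1, 4, -5, 4
d²: 1, 9, 1, 16, 25, 16; Σd² = 68
ρ = 1 − 6·68/(6·35) = 1 − 408/210 = -0.943

-0.943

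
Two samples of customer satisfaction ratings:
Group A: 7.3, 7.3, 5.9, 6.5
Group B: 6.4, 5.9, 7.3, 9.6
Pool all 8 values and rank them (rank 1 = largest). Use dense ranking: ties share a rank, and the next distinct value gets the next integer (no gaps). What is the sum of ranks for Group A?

12

Sorted (descending): 9.6, 7.3, 7.3, 7.3, 6.5, 6.4, 5.9, 5.9
The 3 values of 7.3 share dense rank 2.
The 2 values of 5.9 share dense rank 5.
Remaining distinct values take the next consecutive integers.
Group A values → pooled ranks: 7.3→2, 7.3→2, 5.9→5, 6.5→3
Rank sum = 2 + 2 + 5 + 3 = 12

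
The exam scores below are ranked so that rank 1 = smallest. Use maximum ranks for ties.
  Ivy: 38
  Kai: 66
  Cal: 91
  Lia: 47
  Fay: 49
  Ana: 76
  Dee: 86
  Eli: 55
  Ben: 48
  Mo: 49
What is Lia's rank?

Sorted (ascending): 38, 47, 48, 49, 49, 55, 66, 76, 86, 91
The 2 values of 49 occupy positions 4–5 → each gets rank 5.
Lia has value 47 → rank 2.

2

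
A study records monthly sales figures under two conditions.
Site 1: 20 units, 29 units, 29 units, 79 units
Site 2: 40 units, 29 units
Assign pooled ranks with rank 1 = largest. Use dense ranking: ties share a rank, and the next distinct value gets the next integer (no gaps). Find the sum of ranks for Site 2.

Sorted (descending): 79, 40, 29, 29, 29, 20
The 3 values of 29 share dense rank 3.
Remaining distinct values take the next consecutive integers.
Site 2 values → pooled ranks: 40→2, 29→3
Rank sum = 2 + 3 = 5

5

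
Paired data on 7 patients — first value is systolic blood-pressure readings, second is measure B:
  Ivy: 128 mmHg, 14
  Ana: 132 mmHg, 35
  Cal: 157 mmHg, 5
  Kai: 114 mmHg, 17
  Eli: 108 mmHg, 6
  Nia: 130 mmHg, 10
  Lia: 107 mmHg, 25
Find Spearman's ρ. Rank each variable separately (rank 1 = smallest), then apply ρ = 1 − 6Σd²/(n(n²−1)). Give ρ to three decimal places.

Ranks of variable 1: 4, 6, 7, 3, 2, 5, 1
Ranks of variable 2: 4, 7, 1, 5, 2, 3, 6
d = r₁ − r₂: 0, -1, 6, -2, 0, 2, -5
d²: 0, 1, 36, 4, 0, 4, 25; Σd² = 70
ρ = 1 − 6·70/(7·48) = 1 − 420/336 = -0.250

-0.250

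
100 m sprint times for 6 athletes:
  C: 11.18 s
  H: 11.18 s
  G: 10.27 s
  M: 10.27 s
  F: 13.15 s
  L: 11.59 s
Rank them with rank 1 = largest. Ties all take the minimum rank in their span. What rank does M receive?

Sorted (descending): 13.15, 11.59, 11.18, 11.18, 10.27, 10.27
The 2 values of 11.18 occupy positions 3–4 → each gets rank 3.
The 2 values of 10.27 occupy positions 5–6 → each gets rank 5.
M has value 10.27 s → rank 5.

5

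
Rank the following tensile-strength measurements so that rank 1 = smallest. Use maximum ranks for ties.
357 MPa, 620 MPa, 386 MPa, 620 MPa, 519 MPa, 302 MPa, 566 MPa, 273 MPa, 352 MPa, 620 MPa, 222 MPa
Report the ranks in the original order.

5, 11, 6, 11, 7, 3, 8, 2, 4, 11, 1

Sorted (ascending): 222, 273, 302, 352, 357, 386, 519, 566, 620, 620, 620
The 3 values of 620 occupy positions 9–11 → each gets rank 11.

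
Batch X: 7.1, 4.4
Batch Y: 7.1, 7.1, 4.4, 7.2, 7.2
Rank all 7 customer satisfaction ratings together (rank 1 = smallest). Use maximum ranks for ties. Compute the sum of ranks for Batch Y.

Sorted (ascending): 4.4, 4.4, 7.1, 7.1, 7.1, 7.2, 7.2
The 2 values of 4.4 occupy positions 1–2 → each gets rank 2.
The 3 values of 7.1 occupy positions 3–5 → each gets rank 5.
The 2 values of 7.2 occupy positions 6–7 → each gets rank 7.
Batch Y values → pooled ranks: 7.1→5, 7.1→5, 4.4→2, 7.2→7, 7.2→7
Rank sum = 5 + 5 + 2 + 7 + 7 = 26

26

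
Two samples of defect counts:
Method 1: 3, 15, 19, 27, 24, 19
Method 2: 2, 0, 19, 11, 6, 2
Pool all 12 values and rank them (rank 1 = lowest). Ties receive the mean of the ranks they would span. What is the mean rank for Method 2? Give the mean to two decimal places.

Sorted (ascending): 0, 2, 2, 3, 6, 11, 15, 19, 19, 19, 24, 27
The 2 values of 2 occupy positions 2–3 → average rank (2+3)/2 = 2.5.
The 3 values of 19 occupy positions 8–10 → average rank 9.
Method 2 values → pooled ranks: 2→2.5, 0→1, 19→9, 11→6, 6→5, 2→2.5
Mean rank = (2.5 + 1 + 9 + 6 + 5 + 2.5) / 6 = 4.33

4.33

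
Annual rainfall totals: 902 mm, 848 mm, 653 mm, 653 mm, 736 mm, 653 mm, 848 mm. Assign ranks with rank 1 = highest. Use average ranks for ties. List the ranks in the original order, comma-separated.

Sorted (descending): 902, 848, 848, 736, 653, 653, 653
The 2 values of 848 occupy positions 2–3 → average rank (2+3)/2 = 2.5.
The 3 values of 653 occupy positions 5–7 → average rank 6.

1, 2.5, 6, 6, 4, 6, 2.5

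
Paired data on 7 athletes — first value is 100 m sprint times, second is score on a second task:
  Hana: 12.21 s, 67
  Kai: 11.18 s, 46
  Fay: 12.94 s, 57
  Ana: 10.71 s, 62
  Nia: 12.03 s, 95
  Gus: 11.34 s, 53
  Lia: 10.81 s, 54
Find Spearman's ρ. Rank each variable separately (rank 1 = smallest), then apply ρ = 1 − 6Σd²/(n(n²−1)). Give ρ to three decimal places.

0.321

Ranks of variable 1: 6, 3, 7, 1, 5, 4, 2
Ranks of variable 2: 6, 1, 4, 5, 7, 2, 3
d = r₁ − r₂: 0, 2, 3, -4, -2, 2, -1
d²: 0, 4, 9, 16, 4, 4, 1; Σd² = 38
ρ = 1 − 6·38/(7·48) = 1 − 228/336 = 0.321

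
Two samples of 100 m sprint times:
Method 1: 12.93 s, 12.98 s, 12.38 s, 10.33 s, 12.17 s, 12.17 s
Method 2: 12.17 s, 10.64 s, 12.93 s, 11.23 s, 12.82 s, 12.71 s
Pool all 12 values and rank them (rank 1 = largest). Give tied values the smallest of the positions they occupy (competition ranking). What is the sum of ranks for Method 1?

Sorted (descending): 12.98, 12.93, 12.93, 12.82, 12.71, 12.38, 12.17, 12.17, 12.17, 11.23, 10.64, 10.33
The 2 values of 12.93 occupy positions 2–3 → each gets rank 2.
The 3 values of 12.17 occupy positions 7–9 → each gets rank 7.
Method 1 values → pooled ranks: 12.93→2, 12.98→1, 12.38→6, 10.33→12, 12.17→7, 12.17→7
Rank sum = 2 + 1 + 6 + 12 + 7 + 7 = 35

35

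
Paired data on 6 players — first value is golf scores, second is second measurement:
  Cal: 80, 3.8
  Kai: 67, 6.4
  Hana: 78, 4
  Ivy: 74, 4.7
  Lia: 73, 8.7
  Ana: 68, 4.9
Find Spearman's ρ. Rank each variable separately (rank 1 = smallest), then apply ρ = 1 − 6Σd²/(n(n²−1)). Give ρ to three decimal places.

-0.829

Ranks of variable 1: 6, 1, 5, 4, 3, 2
Ranks of variable 2: 1, 5, 2, 3, 6, 4
d = r₁ − r₂: 5, -4, 3, 1, -3, -2
d²: 25, 16, 9, 1, 9, 4; Σd² = 64
ρ = 1 − 6·64/(6·35) = 1 − 384/210 = -0.829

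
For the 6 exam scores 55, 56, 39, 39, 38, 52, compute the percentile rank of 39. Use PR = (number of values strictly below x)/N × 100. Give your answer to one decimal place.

N = 6.
Strictly below 39: 1. Equal to 39: 2.
PR = 1/6 × 100 = 16.7

16.7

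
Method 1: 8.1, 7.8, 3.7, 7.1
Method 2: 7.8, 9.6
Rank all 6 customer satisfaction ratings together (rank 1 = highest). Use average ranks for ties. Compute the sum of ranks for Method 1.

Sorted (descending): 9.6, 8.1, 7.8, 7.8, 7.1, 3.7
The 2 values of 7.8 occupy positions 3–4 → average rank (3+4)/2 = 3.5.
Method 1 values → pooled ranks: 8.1→2, 7.8→3.5, 3.7→6, 7.1→5
Rank sum = 2 + 3.5 + 6 + 5 = 16.5

16.5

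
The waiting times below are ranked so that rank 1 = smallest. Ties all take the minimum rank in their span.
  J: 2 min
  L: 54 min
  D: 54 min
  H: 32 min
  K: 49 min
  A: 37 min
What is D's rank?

5

Sorted (ascending): 2, 32, 37, 49, 54, 54
The 2 values of 54 occupy positions 5–6 → each gets rank 5.
D has value 54 min → rank 5.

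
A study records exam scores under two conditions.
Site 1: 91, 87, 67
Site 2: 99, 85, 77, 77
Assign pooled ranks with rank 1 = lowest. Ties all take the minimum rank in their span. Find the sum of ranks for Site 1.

12

Sorted (ascending): 67, 77, 77, 85, 87, 91, 99
The 2 values of 77 occupy positions 2–3 → each gets rank 2.
Site 1 values → pooled ranks: 91→6, 87→5, 67→1
Rank sum = 6 + 5 + 1 = 12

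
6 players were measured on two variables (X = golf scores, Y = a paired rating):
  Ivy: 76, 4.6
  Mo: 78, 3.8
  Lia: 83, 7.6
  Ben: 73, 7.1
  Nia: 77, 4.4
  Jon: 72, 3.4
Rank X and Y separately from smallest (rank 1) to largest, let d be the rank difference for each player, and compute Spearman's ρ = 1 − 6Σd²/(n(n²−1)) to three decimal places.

0.429

Ranks of variable 1: 3, 5, 6, 2, 4, 1
Ranks of variable 2: 4, 2, 6, 5, 3, 1
d = r₁ − r₂: -1, 3, 0, -3, 1, 0
d²: 1, 9, 0, 9, 1, 0; Σd² = 20
ρ = 1 − 6·20/(6·35) = 1 − 120/210 = 0.429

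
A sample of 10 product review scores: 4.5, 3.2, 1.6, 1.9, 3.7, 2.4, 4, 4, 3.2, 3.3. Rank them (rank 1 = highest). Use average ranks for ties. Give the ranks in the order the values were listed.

Sorted (descending): 4.5, 4, 4, 3.7, 3.3, 3.2, 3.2, 2.4, 1.9, 1.6
The 2 values of 4 occupy positions 2–3 → average rank (2+3)/2 = 2.5.
The 2 values of 3.2 occupy positions 6–7 → average rank (6+7)/2 = 6.5.

1, 6.5, 10, 9, 4, 8, 2.5, 2.5, 6.5, 5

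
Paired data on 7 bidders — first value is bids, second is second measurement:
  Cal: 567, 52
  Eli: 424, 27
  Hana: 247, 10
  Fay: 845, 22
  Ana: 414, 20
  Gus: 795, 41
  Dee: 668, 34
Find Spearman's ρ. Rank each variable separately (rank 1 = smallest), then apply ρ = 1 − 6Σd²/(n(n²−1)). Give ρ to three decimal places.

Ranks of variable 1: 4, 3, 1, 7, 2, 6, 5
Ranks of variable 2: 7, 4, 1, 3, 2, 6, 5
d = r₁ − r₂: -3, -1, 0, 4, 0, 0, 0
d²: 9, 1, 0, 16, 0, 0, 0; Σd² = 26
ρ = 1 − 6·26/(7·48) = 1 − 156/336 = 0.536

0.536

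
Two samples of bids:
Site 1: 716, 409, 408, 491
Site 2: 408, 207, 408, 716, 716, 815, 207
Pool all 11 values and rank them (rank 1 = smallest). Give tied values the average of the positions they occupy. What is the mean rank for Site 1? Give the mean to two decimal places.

Sorted (ascending): 207, 207, 408, 408, 408, 409, 491, 716, 716, 716, 815
The 2 values of 207 occupy positions 1–2 → average rank (1+2)/2 = 1.5.
The 3 values of 408 occupy positions 3–5 → average rank 4.
The 3 values of 716 occupy positions 8–10 → average rank 9.
Site 1 values → pooled ranks: 716→9, 409→6, 408→4, 491→7
Mean rank = (9 + 6 + 4 + 7) / 4 = 6.50

6.50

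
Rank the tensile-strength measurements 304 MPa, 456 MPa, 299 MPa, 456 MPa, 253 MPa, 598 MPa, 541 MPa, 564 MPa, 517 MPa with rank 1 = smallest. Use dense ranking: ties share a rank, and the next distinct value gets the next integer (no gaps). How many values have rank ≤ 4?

5

Sorted (ascending): 253, 299, 304, 456, 456, 517, 541, 564, 598
The 2 values of 456 share dense rank 4.
Remaining distinct values take the next consecutive integers.
Ranks ≤ 4: {1, 2, 3, 4, 4} → 5 values.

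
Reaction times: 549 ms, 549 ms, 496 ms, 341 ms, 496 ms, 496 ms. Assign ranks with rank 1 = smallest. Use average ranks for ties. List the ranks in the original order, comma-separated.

Sorted (ascending): 341, 496, 496, 496, 549, 549
The 3 values of 496 occupy positions 2–4 → average rank 3.
The 2 values of 549 occupy positions 5–6 → average rank (5+6)/2 = 5.5.

5.5, 5.5, 3, 1, 3, 3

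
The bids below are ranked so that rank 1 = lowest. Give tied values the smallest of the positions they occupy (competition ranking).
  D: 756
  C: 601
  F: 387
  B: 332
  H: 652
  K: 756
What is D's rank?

5

Sorted (ascending): 332, 387, 601, 652, 756, 756
The 2 values of 756 occupy positions 5–6 → each gets rank 5.
D has value 756 → rank 5.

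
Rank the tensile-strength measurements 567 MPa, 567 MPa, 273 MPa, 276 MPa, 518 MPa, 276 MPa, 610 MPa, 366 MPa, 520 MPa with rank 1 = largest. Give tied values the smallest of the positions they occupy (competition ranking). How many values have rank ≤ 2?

3

Sorted (descending): 610, 567, 567, 520, 518, 366, 276, 276, 273
The 2 values of 567 occupy positions 2–3 → each gets rank 2.
The 2 values of 276 occupy positions 7–8 → each gets rank 7.
Ranks ≤ 2: {1, 2, 2} → 3 values.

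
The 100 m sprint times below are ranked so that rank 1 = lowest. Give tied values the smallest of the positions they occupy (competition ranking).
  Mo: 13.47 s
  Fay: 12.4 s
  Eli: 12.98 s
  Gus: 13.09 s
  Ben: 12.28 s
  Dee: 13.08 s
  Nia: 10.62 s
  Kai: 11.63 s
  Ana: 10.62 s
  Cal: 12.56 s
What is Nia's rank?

Sorted (ascending): 10.62, 10.62, 11.63, 12.28, 12.4, 12.56, 12.98, 13.08, 13.09, 13.47
The 2 values of 10.62 occupy positions 1–2 → each gets rank 1.
Nia has value 10.62 s → rank 1.

1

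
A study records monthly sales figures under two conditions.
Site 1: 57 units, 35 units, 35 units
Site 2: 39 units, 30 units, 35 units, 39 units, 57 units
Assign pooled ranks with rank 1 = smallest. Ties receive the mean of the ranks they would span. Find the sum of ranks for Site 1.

Sorted (ascending): 30, 35, 35, 35, 39, 39, 57, 57
The 3 values of 35 occupy positions 2–4 → average rank 3.
The 2 values of 39 occupy positions 5–6 → average rank (5+6)/2 = 5.5.
The 2 values of 57 occupy positions 7–8 → average rank (7+8)/2 = 7.5.
Site 1 values → pooled ranks: 57→7.5, 35→3, 35→3
Rank sum = 7.5 + 3 + 3 = 13.5

13.5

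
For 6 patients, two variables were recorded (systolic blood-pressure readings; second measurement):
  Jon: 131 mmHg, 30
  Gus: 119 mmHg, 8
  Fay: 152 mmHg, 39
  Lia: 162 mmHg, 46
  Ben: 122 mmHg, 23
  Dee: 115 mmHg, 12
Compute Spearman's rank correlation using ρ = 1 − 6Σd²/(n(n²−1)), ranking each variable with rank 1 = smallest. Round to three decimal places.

Ranks of variable 1: 4, 2, 5, 6, 3, 1
Ranks of variable 2: 4, 1, 5, 6, 3, 2
d = r₁ − r₂: 0, 1, 0, 0, 0, -1
d²: 0, 1, 0, 0, 0, 1; Σd² = 2
ρ = 1 − 6·2/(6·35) = 1 − 12/210 = 0.943

0.943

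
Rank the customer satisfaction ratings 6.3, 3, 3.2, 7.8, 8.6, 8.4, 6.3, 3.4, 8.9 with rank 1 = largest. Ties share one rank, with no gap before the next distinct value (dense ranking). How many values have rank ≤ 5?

Sorted (descending): 8.9, 8.6, 8.4, 7.8, 6.3, 6.3, 3.4, 3.2, 3
The 2 values of 6.3 share dense rank 5.
Remaining distinct values take the next consecutive integers.
Ranks ≤ 5: {1, 2, 3, 4, 5, 5} → 6 values.

6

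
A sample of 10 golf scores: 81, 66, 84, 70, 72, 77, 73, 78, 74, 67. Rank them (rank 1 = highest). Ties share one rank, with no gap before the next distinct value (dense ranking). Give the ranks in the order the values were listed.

Sorted (descending): 84, 81, 78, 77, 74, 73, 72, 70, 67, 66
No ties — each value takes its position as its rank.

2, 10, 1, 8, 7, 4, 6, 3, 5, 9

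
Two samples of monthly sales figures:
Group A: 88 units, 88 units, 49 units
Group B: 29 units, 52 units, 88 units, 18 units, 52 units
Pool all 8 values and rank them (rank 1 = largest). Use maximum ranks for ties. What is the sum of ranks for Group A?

12

Sorted (descending): 88, 88, 88, 52, 52, 49, 29, 18
The 3 values of 88 occupy positions 1–3 → each gets rank 3.
The 2 values of 52 occupy positions 4–5 → each gets rank 5.
Group A values → pooled ranks: 88→3, 88→3, 49→6
Rank sum = 3 + 3 + 6 = 12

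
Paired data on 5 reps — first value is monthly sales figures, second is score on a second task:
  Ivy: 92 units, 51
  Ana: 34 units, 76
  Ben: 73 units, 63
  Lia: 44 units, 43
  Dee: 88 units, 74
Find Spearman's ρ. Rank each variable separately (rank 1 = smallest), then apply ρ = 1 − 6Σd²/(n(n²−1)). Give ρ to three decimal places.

Ranks of variable 1: 5, 1, 3, 2, 4
Ranks of variable 2: 2, 5, 3, 1, 4
d = r₁ − r₂: 3, -4, 0, 1, 0
d²: 9, 16, 0, 1, 0; Σd² = 26
ρ = 1 − 6·26/(5·24) = 1 − 156/120 = -0.300

-0.300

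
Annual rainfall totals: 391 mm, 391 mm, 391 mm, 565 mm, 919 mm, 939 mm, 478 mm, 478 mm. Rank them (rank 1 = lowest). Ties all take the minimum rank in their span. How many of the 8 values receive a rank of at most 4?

5

Sorted (ascending): 391, 391, 391, 478, 478, 565, 919, 939
The 3 values of 391 occupy positions 1–3 → each gets rank 1.
The 2 values of 478 occupy positions 4–5 → each gets rank 4.
Ranks ≤ 4: {1, 1, 1, 4, 4} → 5 values.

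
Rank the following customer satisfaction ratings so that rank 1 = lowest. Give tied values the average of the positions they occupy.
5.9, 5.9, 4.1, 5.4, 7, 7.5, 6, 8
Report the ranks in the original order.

Sorted (ascending): 4.1, 5.4, 5.9, 5.9, 6, 7, 7.5, 8
The 2 values of 5.9 occupy positions 3–4 → average rank (3+4)/2 = 3.5.

3.5, 3.5, 1, 2, 6, 7, 5, 8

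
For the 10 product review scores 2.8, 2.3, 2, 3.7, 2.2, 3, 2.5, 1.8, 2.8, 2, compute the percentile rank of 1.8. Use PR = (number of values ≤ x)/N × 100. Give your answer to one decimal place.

10.0

N = 10.
Strictly below 1.8: 0. Equal to 1.8: 1.
PR = 1/10 × 100 = 10.0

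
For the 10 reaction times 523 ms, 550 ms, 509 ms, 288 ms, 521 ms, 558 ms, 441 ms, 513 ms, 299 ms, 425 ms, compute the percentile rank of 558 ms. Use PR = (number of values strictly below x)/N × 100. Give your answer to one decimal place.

N = 10.
Strictly below 558: 9. Equal to 558: 1.
PR = 9/10 × 100 = 90.0

90.0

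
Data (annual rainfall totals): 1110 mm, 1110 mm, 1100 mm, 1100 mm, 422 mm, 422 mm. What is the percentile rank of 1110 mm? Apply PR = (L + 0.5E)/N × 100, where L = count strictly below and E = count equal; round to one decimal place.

N = 6.
Strictly below 1110: 4. Equal to 1110: 2.
PR = (4 + 0.5·2)/6 × 100 = 83.3

83.3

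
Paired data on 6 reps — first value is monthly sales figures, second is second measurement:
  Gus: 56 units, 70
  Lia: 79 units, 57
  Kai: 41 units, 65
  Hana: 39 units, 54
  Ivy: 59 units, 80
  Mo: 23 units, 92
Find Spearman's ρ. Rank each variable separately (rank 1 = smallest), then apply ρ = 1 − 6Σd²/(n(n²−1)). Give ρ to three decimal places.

-0.200

Ranks of variable 1: 4, 6, 3, 2, 5, 1
Ranks of variable 2: 4, 2, 3, 1, 5, 6
d = r₁ − r₂: 0, 4, 0, 1, 0, -5
d²: 0, 16, 0, 1, 0, 25; Σd² = 42
ρ = 1 − 6·42/(6·35) = 1 − 252/210 = -0.200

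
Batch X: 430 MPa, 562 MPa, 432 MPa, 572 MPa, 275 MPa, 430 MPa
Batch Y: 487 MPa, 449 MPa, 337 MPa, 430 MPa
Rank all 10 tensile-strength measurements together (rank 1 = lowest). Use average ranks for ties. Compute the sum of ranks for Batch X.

Sorted (ascending): 275, 337, 430, 430, 430, 432, 449, 487, 562, 572
The 3 values of 430 occupy positions 3–5 → average rank 4.
Batch X values → pooled ranks: 430→4, 562→9, 432→6, 572→10, 275→1, 430→4
Rank sum = 4 + 9 + 6 + 10 + 1 + 4 = 34

34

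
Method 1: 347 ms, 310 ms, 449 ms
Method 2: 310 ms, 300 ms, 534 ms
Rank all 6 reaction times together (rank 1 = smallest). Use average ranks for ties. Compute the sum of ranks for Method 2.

Sorted (ascending): 300, 310, 310, 347, 449, 534
The 2 values of 310 occupy positions 2–3 → average rank (2+3)/2 = 2.5.
Method 2 values → pooled ranks: 310→2.5, 300→1, 534→6
Rank sum = 2.5 + 1 + 6 = 9.5

9.5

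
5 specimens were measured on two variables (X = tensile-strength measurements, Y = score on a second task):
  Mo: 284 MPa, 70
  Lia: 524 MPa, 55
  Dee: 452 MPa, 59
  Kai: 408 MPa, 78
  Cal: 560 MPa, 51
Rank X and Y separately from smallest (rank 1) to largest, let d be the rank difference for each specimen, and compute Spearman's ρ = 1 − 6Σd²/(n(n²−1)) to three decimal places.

-0.900

Ranks of variable 1: 1, 4, 3, 2, 5
Ranks of variable 2: 4, 2, 3, 5, 1
d = r₁ − r₂: -3, 2, 0, -3, 4
d²: 9, 4, 0, 9, 16; Σd² = 38
ρ = 1 − 6·38/(5·24) = 1 − 228/120 = -0.900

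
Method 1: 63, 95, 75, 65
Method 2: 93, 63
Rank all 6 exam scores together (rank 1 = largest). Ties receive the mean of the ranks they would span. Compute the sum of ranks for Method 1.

Sorted (descending): 95, 93, 75, 65, 63, 63
The 2 values of 63 occupy positions 5–6 → average rank (5+6)/2 = 5.5.
Method 1 values → pooled ranks: 63→5.5, 95→1, 75→3, 65→4
Rank sum = 5.5 + 1 + 3 + 4 = 13.5

13.5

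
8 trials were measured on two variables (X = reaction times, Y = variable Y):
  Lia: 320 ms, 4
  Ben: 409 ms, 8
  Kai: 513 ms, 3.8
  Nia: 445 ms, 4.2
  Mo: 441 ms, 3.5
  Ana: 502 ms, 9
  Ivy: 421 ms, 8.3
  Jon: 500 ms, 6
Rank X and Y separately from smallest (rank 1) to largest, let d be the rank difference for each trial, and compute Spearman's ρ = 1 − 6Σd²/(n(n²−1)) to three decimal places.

Ranks of variable 1: 1, 2, 8, 5, 4, 7, 3, 6
Ranks of variable 2: 3, 6, 2, 4, 1, 8, 7, 5
d = r₁ − r₂: -2, -4, 6, 1, 3, -1, -4, 1
d²: 4, 16, 36, 1, 9, 1, 16, 1; Σd² = 84
ρ = 1 − 6·84/(8·63) = 1 − 504/504 = 0.000

0.000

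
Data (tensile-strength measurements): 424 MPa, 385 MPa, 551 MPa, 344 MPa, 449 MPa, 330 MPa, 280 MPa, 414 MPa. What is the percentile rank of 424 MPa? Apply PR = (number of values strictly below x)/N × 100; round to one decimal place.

62.5

N = 8.
Strictly below 424: 5. Equal to 424: 1.
PR = 5/8 × 100 = 62.5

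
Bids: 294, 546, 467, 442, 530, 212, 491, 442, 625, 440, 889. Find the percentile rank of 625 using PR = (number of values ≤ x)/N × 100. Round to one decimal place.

90.9

N = 11.
Strictly below 625: 9. Equal to 625: 1.
PR = 10/11 × 100 = 90.9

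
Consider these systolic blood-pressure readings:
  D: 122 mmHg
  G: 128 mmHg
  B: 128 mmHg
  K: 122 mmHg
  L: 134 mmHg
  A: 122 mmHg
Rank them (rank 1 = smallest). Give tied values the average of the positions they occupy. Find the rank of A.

Sorted (ascending): 122, 122, 122, 128, 128, 134
The 3 values of 122 occupy positions 1–3 → average rank 2.
The 2 values of 128 occupy positions 4–5 → average rank (4+5)/2 = 4.5.
A has value 122 mmHg → rank 2.

2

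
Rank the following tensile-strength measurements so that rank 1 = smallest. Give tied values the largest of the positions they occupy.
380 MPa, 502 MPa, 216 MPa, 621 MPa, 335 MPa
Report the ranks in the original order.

3, 4, 1, 5, 2

Sorted (ascending): 216, 335, 380, 502, 621
No ties — each value takes its position as its rank.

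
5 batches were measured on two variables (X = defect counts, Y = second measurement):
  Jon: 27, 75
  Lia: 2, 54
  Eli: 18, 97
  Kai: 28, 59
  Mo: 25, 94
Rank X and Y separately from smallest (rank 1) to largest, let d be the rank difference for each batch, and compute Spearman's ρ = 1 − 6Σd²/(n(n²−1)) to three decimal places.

0.000

Ranks of variable 1: 4, 1, 2, 5, 3
Ranks of variable 2: 3, 1, 5, 2, 4
d = r₁ − r₂: 1, 0, -3, 3, -1
d²: 1, 0, 9, 9, 1; Σd² = 20
ρ = 1 − 6·20/(5·24) = 1 − 120/120 = 0.000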